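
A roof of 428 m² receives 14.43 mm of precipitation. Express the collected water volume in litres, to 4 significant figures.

1 mm over 1 m² is 1 L, so volume = 14.43 × 428 = 6176.04 L ≈ 6176 L.

6176 litres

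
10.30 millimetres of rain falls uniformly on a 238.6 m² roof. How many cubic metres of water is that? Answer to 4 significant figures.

2.458 cubic metres

1 mm over 1 m² is 1 L, so volume = 10.3 × 238.6 = 2457.58 L = 2.458 m³.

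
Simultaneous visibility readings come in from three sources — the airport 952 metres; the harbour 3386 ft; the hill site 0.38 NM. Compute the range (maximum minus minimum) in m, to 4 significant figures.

328.3 m

the harbour: 3386 ft = 1032.053 m.
the hill site: 0.38 nmi = 703.760 m.
Spread: 1032.053 − 703.760 = 328.3 m.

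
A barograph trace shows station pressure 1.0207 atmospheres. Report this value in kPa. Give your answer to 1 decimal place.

103.4 kPa

1 atm = 101.325 kPa, so 1.0207 × 101.325 = 103.4 kPa.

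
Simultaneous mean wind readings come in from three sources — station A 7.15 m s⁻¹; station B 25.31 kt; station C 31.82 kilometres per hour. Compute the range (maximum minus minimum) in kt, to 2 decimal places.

station A: 7.15 m/s = 13.8985 kt.
station C: 31.82 km/h = 17.1814 kt.
Spread: 25.3100 − 13.8985 = 11.41 kt.

11.41 kt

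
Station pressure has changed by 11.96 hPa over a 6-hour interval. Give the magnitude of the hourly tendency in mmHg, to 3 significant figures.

11.96 hPa / 6 h × 0.750062 mmHg/hPa = 1.50 mmHg/h.

1.50 mmHg per hour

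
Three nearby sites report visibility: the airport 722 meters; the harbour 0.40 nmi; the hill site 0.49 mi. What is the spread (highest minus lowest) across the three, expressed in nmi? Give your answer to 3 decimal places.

the airport: 722 m = 0.38985 nmi.
the hill site: 0.49 SM = 0.42580 nmi.
Spread: 0.42580 − 0.38985 = 0.036 nmi.

0.036 nmi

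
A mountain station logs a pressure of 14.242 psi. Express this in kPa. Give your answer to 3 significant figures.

1 psi = 6.89476 kPa, so 14.242 × 6.89476 = 98.2 kPa.

98.2 kPa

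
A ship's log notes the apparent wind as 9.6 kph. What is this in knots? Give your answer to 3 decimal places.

5.184 kt

1 km/h = 0.539957 kt, so 9.6 × 0.539957 = 5.184 kt.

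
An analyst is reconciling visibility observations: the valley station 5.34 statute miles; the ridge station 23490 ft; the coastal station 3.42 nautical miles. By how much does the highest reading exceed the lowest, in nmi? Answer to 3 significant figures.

1.22 nmi

the valley station: 5.34 SM = 4.6403 nmi.
the ridge station: 23490 ft = 3.8660 nmi.
Spread: 4.6403 − 3.4200 = 1.22 nmi.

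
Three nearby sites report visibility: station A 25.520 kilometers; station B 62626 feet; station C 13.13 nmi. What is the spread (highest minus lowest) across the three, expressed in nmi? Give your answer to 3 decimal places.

station A: 25.520 km = 13.77970 nmi.
station B: 62626 ft = 10.30691 nmi.
Spread: 13.77970 − 10.30691 = 3.473 nmi.

3.473 nmi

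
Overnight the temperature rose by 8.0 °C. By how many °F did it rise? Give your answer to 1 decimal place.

For a temperature change the 32° offset cancels: Δ°F = 8.0 × 1.8 = 14.4 °F.

14.4 °F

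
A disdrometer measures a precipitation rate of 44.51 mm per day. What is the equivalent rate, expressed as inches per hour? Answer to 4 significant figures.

0.07302 in/hour

44.51 mm/day × 0.0393701 in/mm × 0.0416667 day/hour = 0.07302 in/hour.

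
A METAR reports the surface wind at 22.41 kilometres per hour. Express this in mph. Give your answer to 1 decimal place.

1 km/h = 0.621371 mph, so 22.41 × 0.621371 = 13.9 mph.

13.9 mph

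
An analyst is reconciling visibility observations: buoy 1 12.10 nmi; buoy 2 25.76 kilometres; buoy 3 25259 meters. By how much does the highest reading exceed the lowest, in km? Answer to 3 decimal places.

buoy 1: 12.10 nmi = 22.40920 km.
buoy 3: 25259 m = 25.25900 km.
Spread: 25.76000 − 22.40920 = 3.351 km.

3.351 km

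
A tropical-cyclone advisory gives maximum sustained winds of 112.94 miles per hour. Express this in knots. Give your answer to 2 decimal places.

1 mph = 0.868976 kt, so 112.94 × 0.868976 = 98.14 kt.

98.14 kt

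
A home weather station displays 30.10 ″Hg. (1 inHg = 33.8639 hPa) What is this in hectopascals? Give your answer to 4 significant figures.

1 inHg = 33.8639 hPa, so 30.10 × 33.8639 = 1019 hPa.

1019 hPa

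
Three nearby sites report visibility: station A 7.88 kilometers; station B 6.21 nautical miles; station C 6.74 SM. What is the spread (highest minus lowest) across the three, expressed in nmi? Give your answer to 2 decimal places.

1.96 nmi

station A: 7.88 km = 4.2549 nmi.
station C: 6.74 SM = 5.8569 nmi.
Spread: 6.2100 − 4.2549 = 1.96 nmi.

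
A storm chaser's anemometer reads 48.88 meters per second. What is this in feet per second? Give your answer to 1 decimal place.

160.4 ft/s

1 m/s = 3.28084 ft/s, so 48.88 × 3.28084 = 160.4 ft/s.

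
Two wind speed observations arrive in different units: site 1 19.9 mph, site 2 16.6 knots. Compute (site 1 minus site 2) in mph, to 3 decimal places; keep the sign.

site 2: 16.6 kt = 19.10294 mph.
Difference: 19.90000 − 19.10294 = 0.797 mph.

0.797 mph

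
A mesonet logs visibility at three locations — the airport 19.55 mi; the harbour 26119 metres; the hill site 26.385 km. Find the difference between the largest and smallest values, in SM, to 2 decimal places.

the harbour: 26119 m = 16.2296 SM.
the hill site: 26.385 km = 16.3949 SM.
Spread: 19.5500 − 16.2296 = 3.32 SM.

3.32 SM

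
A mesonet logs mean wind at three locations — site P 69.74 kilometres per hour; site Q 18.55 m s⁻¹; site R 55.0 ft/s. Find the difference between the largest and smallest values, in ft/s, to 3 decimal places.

8.557 ft/s

site P: 69.74 km/h = 63.55716 ft/s.
site Q: 18.55 m/s = 60.85958 ft/s.
Spread: 63.55716 − 55.00000 = 8.557 ft/s.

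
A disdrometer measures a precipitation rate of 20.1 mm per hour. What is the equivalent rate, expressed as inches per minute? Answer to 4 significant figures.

20.1 mm/hour × 0.0393701 in/mm × 0.0166667 hour/minute = 0.01319 in/minute.

0.01319 in/minute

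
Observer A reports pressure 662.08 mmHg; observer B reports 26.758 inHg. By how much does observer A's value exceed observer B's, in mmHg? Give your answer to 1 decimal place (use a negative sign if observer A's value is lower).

observer B: 26.758 inHg = 679.653 mmHg.
Difference: 662.080 − 679.653 = -17.6 mmHg.

-17.6 mmHg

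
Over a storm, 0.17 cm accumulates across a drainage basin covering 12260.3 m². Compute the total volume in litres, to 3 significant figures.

20800 litres

Depth: 0.17 cm × 10 = 1.7 mm.
1 mm over 1 m² is 1 L, so volume = 1.7 × 12260.3 = 20842.51 L ≈ 20800 L.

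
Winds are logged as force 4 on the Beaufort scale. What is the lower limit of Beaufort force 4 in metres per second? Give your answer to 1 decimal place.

Beaufort 4 (moderate breeze) spans 5.5–7.9 m/s.

5.5 m/s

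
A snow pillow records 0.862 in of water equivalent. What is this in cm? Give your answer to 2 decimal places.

1 in = 2.54 cm, so 0.862 × 2.54 = 2.19 cm.

2.19 cm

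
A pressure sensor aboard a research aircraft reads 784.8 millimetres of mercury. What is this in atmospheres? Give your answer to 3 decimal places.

1 mmHg = 0.00131579 atm, so 784.8 × 0.00131579 = 1.033 atm.

1.033 atm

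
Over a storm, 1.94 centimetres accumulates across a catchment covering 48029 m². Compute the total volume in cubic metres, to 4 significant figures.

931.8 cubic metres

Depth: 1.94 cm × 10 = 19.4 mm.
1 mm over 1 m² is 1 L, so volume = 19.4 × 48029 = 931762.6 L = 931.8 m³.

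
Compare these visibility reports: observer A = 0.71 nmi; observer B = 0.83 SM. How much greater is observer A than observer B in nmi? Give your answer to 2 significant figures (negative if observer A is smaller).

-0.011 nmi

observer B: 0.83 SM = 0.72125 nmi.
Difference: 0.71000 − 0.72125 = -0.011 nmi.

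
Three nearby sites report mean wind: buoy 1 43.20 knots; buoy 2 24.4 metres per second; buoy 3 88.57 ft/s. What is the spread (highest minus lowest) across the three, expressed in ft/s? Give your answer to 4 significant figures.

15.66 ft/s

buoy 1: 43.20 kt = 72.9134 ft/s.
buoy 2: 24.4 m/s = 80.0525 ft/s.
Spread: 88.5700 − 72.9134 = 15.66 ft/s.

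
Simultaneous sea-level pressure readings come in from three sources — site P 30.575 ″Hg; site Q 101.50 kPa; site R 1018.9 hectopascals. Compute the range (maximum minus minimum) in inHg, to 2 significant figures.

0.60 inHg

site Q: 101.50 kPa = 29.9729 inHg.
site R: 1018.9 hPa = 30.0881 inHg.
Spread: 30.5750 − 29.9729 = 0.60 inHg.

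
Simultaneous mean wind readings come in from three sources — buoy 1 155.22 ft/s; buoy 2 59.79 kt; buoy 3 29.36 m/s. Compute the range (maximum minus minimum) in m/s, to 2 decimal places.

17.95 m/s

buoy 1: 155.22 ft/s = 47.3111 m/s.
buoy 2: 59.79 kt = 30.7586 m/s.
Spread: 47.3111 − 29.3600 = 17.95 m/s.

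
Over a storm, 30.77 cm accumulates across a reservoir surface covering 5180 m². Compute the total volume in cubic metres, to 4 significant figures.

1594 cubic metres

Depth: 30.77 cm × 10 = 307.7 mm.
1 mm over 1 m² is 1 L, so volume = 307.7 × 5180 = 1593886 L = 1594 m³.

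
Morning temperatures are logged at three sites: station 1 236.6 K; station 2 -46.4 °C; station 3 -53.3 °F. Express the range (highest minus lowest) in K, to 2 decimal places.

station 1: 236.6 K = -36.550 °C.
station 3: -53.3 °F = -47.389 °C.
Spread: (-36.550) − (-47.389) = 10.839 °C.

10.84 K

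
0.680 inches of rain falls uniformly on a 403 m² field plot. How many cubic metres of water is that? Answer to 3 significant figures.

6.96 cubic metres

Depth: 0.680 in × 25.4 = 17.272 mm.
1 mm over 1 m² is 1 L, so volume = 17.272 × 403 = 6960.616 L = 6.96 m³.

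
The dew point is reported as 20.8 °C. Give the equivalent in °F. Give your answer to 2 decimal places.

69.44 °F

°F = °C × 9/5 + 32 = 20.8 × 1.8 + 32 = 69.44 °F.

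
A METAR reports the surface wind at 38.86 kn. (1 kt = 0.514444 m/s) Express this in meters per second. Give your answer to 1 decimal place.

20.0 m/s

1 kt = 0.514444 m/s, so 38.86 × 0.514444 = 20.0 m/s.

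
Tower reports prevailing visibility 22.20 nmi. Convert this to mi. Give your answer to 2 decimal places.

25.55 SM

1 nmi = 1.15078 SM, so 22.20 × 1.15078 = 25.55 SM.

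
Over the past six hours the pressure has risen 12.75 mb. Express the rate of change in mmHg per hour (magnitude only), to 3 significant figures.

12.75 mb / 6 h × 0.750062 mmHg/mb = 1.59 mmHg/h.

1.59 mmHg per hour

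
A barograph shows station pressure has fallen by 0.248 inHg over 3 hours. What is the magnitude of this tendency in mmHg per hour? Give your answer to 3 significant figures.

0.248 inHg / 3 h × 25.4 mmHg/inHg = 2.10 mmHg/h.

2.10 mmHg per hour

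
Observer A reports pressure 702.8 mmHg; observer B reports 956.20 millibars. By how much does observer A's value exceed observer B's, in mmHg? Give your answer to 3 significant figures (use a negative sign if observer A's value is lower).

-14.4 mmHg

observer B: 956.20 mb = 717.209 mmHg.
Difference: 702.800 − 717.209 = -14.4 mmHg.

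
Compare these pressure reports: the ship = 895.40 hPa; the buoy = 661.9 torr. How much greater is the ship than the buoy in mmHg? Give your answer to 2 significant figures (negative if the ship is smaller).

9.7 mmHg

the ship: 895.40 hPa = 671.605 mmHg.
Difference: 671.605 − 661.900 = 9.7 mmHg.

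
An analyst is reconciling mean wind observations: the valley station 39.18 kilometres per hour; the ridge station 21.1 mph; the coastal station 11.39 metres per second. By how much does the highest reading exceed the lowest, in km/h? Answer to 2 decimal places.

7.05 km/h

the ridge station: 21.1 mph = 33.9572 km/h.
the coastal station: 11.39 m/s = 41.0040 km/h.
Spread: 41.0040 − 33.9572 = 7.05 km/h.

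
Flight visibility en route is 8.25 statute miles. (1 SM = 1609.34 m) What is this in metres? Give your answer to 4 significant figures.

13280 m

1 SM = 1609.34 m, so 8.25 × 1609.34 = 13280 m.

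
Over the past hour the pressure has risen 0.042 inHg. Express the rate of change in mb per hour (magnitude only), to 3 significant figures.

1.42 mb per hour

0.042 inHg / 1 h × 33.8639 mb/inHg = 1.42 mb/h.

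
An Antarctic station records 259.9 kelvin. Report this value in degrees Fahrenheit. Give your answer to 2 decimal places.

First to °C: -13.25 °C.
Then to °F: 8.15 °F.

8.15 °F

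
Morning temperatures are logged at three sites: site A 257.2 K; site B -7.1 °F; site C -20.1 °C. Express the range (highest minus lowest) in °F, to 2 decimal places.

10.39 °F

site A: 257.2 K = -15.950 °C.
site B: -7.1 °F = -21.722 °C.
Spread: (-15.950) − (-21.722) = 5.772 °C = 10.39 °F.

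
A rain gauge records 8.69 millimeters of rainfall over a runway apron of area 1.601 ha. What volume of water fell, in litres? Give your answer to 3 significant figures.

Area: 1.601 ha = 16010 m².
1 mm over 1 m² is 1 L, so volume = 8.69 × 16010 = 139126.9 L ≈ 139000 L.

139000 litres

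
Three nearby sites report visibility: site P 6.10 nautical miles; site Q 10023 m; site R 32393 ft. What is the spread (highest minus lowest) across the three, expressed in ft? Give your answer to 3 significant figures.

4670 ft

site P: 6.10 nmi = 37064.30 ft.
site Q: 10023 m = 32883.86 ft.
Spread: 37064.30 − 32393.00 = 4670 ft.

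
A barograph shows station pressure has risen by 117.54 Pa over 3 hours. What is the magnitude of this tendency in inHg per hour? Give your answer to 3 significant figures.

117.54 Pa / 3 h × 0.0002953 inHg/Pa = 0.0116 inHg/h.

0.0116 inHg per hour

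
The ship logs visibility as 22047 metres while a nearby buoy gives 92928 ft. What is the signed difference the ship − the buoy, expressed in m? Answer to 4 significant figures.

the buoy: 92928 ft = 28324.45 m.
Difference: 22047.00 − 28324.45 = -6277 m.

-6277 m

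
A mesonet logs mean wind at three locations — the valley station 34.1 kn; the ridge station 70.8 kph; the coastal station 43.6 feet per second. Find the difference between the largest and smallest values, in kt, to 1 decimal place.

the ridge station: 70.8 km/h = 38.229 kt.
the coastal station: 43.6 ft/s = 25.832 kt.
Spread: 38.229 − 25.832 = 12.4 kt.

12.4 kt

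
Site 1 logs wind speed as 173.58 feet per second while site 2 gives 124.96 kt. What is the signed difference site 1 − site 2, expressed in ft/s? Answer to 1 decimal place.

site 2: 124.96 kt = 210.909 ft/s.
Difference: 173.580 − 210.909 = -37.3 ft/s.

-37.3 ft/s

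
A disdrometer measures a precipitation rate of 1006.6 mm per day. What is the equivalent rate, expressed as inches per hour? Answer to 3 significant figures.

1.65 in/hour

1006.6 mm/day × 0.0393701 in/mm × 0.0416667 day/hour = 1.65 in/hour.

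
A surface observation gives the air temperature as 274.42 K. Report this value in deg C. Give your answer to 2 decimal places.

1.27 °C

°C = 274.42 − 273.15 = 1.27 °C.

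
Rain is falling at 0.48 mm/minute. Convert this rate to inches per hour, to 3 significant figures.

0.48 mm/minute × 0.0393701 in/mm × 60 minute/hour = 1.13 in/hour.

1.13 in/hour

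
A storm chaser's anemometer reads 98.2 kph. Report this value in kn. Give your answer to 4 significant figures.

53.02 kt

1 km/h = 0.539957 kt, so 98.2 × 0.539957 = 53.02 kt.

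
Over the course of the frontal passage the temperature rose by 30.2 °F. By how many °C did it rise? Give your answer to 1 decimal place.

Converting a difference, only the 9/5 scale factor applies: Δ°C = 30.2 × 0.5556 = 16.8 °C.

16.8 °C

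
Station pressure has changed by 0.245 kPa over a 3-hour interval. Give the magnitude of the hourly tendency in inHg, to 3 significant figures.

0.0241 inHg per hour

0.245 kPa / 3 h × 0.2953 inHg/kPa = 0.0241 inHg/h.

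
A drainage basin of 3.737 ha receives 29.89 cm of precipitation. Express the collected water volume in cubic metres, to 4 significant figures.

Depth: 29.89 cm × 10 = 298.9 mm.
Area: 3.737 ha = 37370 m².
1 mm over 1 m² is 1 L, so volume = 298.9 × 37370 = 11169893 L = 11170 m³.

11170 cubic metres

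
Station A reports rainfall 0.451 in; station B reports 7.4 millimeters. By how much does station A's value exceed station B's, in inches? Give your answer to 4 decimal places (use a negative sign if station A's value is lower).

station B: 7.4 mm = 0.291339 in.
Difference: 0.451000 − 0.291339 = 0.1597 in.

0.1597 in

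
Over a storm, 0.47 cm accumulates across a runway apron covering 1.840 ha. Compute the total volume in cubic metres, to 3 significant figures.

Depth: 0.47 cm × 10 = 4.7 mm.
Area: 1.840 ha = 18400 m².
1 mm over 1 m² is 1 L, so volume = 4.7 × 18400 = 86480 L = 86.5 m³.

86.5 cubic metres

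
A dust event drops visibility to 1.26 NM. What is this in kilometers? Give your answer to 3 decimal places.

1 nmi = 1.852 km, so 1.26 × 1.852 = 2.334 km.

2.334 km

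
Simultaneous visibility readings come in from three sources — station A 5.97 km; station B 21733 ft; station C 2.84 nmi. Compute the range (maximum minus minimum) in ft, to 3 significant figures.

4480 ft

station A: 5.97 km = 19586.61 ft.
station C: 2.84 nmi = 17256.17 ft.
Spread: 21733.00 − 17256.17 = 4480 ft.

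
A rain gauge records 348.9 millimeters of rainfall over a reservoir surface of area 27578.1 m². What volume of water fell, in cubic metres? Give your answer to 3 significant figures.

9620 cubic metres

1 mm over 1 m² is 1 L, so volume = 348.9 × 27578.1 = 9621999.1 L = 9620 m³.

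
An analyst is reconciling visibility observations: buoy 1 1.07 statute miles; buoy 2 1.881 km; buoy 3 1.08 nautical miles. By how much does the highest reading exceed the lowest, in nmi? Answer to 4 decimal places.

buoy 1: 1.07 SM = 0.929805 nmi.
buoy 2: 1.881 km = 1.015659 nmi.
Spread: 1.080000 − 0.929805 = 0.1502 nmi.

0.1502 nmi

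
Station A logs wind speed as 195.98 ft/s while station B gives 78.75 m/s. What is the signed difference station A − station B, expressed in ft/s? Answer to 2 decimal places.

station B: 78.75 m/s = 258.3661 ft/s.
Difference: 195.9800 − 258.3661 = -62.39 ft/s.

-62.39 ft/s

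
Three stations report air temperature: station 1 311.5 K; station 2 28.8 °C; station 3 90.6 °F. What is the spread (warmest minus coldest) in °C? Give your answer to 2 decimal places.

station 1: 311.5 K = 38.350 °C.
station 3: 90.6 °F = 32.556 °C.
Spread: 38.350 − 28.800 = 9.550 °C.

9.55 °C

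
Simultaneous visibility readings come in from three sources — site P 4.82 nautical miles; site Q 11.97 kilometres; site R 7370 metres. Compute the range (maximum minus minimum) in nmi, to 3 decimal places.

site Q: 11.97 km = 6.46328 nmi.
site R: 7370 m = 3.97948 nmi.
Spread: 6.46328 − 3.97948 = 2.484 nmi.

2.484 nmi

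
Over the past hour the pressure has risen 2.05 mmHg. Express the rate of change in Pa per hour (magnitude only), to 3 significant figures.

273 Pa per hour

2.05 mmHg / 1 h × 133.322 Pa/mmHg = 273 Pa/h.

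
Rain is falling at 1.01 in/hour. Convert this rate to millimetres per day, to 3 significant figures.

616 mm/day

1.01 in/hour × 25.4 mm/in × 24 hour/day = 616 mm/day.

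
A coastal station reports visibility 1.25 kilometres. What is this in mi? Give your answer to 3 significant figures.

0.777 SM

1 km = 0.621371 SM, so 1.25 × 0.621371 = 0.777 SM.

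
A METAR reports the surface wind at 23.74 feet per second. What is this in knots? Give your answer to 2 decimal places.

14.07 kt

1 ft/s = 0.592484 kt, so 23.74 × 0.592484 = 14.07 kt.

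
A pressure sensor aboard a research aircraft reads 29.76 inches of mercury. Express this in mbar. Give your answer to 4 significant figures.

1008 mb

1 inHg = 33.8639 mb, so 29.76 × 33.8639 = 1008 mb.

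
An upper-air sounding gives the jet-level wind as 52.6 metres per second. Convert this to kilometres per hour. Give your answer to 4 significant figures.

1 m/s = 3.6 km/h, so 52.6 × 3.6 = 189.4 km/h.

189.4 km/h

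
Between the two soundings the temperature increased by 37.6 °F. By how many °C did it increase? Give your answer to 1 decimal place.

20.9 °C

A change of 1 °C equals a change of 1.8 °F: Δ°C = 37.6 × 0.5556 = 20.9 °C.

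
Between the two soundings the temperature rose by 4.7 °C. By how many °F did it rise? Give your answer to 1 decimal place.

8.5 °F

A change of 1 °C equals a change of 1.8 °F: Δ°F = 4.7 × 1.8 = 8.5 °F.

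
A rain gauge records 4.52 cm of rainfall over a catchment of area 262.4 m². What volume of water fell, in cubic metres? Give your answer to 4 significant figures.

11.86 cubic metres

Depth: 4.52 cm × 10 = 45.2 mm.
1 mm over 1 m² is 1 L, so volume = 45.2 × 262.4 = 11860.48 L = 11.86 m³.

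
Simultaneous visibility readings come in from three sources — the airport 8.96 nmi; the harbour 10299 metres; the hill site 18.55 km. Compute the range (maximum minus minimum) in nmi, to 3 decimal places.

the harbour: 10299 m = 5.56102 nmi.
the hill site: 18.55 km = 10.01620 nmi.
Spread: 10.01620 − 5.56102 = 4.455 nmi.

4.455 nmi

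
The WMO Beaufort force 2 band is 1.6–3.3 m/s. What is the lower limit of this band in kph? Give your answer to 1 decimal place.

1.6–3.3 m/s × 3.6 = 5.8–11.9 km/h.

5.8 km/h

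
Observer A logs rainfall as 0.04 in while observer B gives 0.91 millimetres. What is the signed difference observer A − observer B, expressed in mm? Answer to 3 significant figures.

observer A: 0.04 in = 1.01600 mm.
Difference: 1.01600 − 0.91000 = 0.106 mm.

0.106 mm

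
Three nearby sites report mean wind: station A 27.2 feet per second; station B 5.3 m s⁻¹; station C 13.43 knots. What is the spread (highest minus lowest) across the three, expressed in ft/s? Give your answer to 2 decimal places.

station B: 5.3 m/s = 17.3885 ft/s.
station C: 13.43 kt = 22.6673 ft/s.
Spread: 27.2000 − 17.3885 = 9.81 ft/s.

9.81 ft/s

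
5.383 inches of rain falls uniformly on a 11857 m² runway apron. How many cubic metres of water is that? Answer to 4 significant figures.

Depth: 5.383 in × 25.4 = 136.7282 mm.
1 mm over 1 m² is 1 L, so volume = 136.7282 × 11857 = 1621186.3 L = 1621 m³.

1621 cubic metres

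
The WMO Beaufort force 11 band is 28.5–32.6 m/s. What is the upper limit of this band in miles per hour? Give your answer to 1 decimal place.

28.5–32.6 m/s × 2.237 = 63.8–72.9 mph.

72.9 mph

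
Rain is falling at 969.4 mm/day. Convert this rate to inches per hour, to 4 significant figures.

1.590 in/hour

969.4 mm/day × 0.0393701 in/mm × 0.0416667 day/hour = 1.590 in/hour.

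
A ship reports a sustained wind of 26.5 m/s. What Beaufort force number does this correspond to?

Beaufort force 10

26.5 m/s lies in the Beaufort 10 band (storm, 24.5–28.4 m/s).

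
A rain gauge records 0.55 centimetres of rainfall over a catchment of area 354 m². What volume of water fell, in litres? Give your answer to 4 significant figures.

1947 litres

Depth: 0.55 cm × 10 = 5.5 mm.
1 mm over 1 m² is 1 L, so volume = 5.5 × 354 = 1947 L.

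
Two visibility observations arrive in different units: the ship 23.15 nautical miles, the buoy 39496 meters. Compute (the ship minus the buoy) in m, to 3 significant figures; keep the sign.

the ship: 23.15 nmi = 42873.80 m.
Difference: 42873.80 − 39496.00 = 3380 m.

3380 m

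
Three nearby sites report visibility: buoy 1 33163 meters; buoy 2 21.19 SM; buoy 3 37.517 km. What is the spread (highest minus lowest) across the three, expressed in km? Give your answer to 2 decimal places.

buoy 1: 33163 m = 33.1630 km.
buoy 2: 21.19 SM = 34.1020 km.
Spread: 37.5170 − 33.1630 = 4.35 km.

4.35 km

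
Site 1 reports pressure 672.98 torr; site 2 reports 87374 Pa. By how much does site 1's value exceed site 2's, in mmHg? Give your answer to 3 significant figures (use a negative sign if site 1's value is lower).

17.6 mmHg

site 2: 87374 Pa = 655.359 mmHg.
Difference: 672.980 − 655.359 = 17.6 mmHg.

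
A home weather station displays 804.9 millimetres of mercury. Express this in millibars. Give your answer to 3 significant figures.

1070 mb

1 mmHg = 1.33322 mb, so 804.9 × 1.33322 = 1070 mb.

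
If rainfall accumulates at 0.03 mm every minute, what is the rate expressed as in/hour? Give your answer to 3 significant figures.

0.0709 in/hour

0.03 mm/minute × 0.0393701 in/mm × 60 minute/hour = 0.0709 in/hour.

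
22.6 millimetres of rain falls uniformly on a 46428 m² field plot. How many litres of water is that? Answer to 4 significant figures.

1049000 litres

1 mm over 1 m² is 1 L, so volume = 22.6 × 46428 = 1049272.8 L ≈ 1049000 L.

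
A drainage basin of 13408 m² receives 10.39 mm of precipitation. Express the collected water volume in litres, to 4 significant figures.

139300 litres

1 mm over 1 m² is 1 L, so volume = 10.39 × 13408 = 139309.12 L ≈ 139300 L.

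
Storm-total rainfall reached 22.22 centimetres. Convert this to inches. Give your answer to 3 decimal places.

1 cm = 0.393701 in, so 22.22 × 0.393701 = 8.748 in.

8.748 in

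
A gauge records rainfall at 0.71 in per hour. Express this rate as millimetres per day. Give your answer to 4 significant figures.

0.71 in/hour × 25.4 mm/in × 24 hour/day = 432.8 mm/day.

432.8 mm/day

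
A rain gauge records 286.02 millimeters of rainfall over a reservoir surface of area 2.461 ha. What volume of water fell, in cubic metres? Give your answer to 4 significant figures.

Area: 2.461 ha = 24610 m².
1 mm over 1 m² is 1 L, so volume = 286.02 × 24610 = 7038952.2 L = 7039 m³.

7039 cubic metres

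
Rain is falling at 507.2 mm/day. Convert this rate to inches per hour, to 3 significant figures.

507.2 mm/day × 0.0393701 in/mm × 0.0416667 day/hour = 0.832 in/hour.

0.832 in/hour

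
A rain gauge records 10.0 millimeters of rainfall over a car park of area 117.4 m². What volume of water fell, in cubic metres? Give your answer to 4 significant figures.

1.174 cubic metres

1 mm over 1 m² is 1 L, so volume = 10 × 117.4 = 1174 L = 1.174 m³.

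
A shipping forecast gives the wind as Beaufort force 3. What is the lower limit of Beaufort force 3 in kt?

7 kt

Beaufort 3 (gentle breeze) spans 7–10 knots.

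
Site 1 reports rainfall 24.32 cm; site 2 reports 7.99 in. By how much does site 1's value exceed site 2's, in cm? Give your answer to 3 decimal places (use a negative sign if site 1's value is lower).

site 2: 7.99 in = 20.29460 cm.
Difference: 24.32000 − 20.29460 = 4.025 cm.

4.025 cm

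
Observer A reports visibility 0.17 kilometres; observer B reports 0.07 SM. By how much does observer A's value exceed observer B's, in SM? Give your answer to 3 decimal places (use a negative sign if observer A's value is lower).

observer A: 0.17 km = 0.10563 SM.
Difference: 0.10563 − 0.07000 = 0.036 SM.

0.036 SM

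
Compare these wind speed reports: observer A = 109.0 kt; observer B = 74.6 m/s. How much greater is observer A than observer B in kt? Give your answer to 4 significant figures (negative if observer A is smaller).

observer B: 74.6 m/s = 145.0108 kt.
Difference: 109.0000 − 145.0108 = -36.01 kt.

-36.01 kt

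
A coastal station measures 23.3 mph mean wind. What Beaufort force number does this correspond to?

Beaufort force 5

23.3 mph = 10.4 m/s, which is Beaufort 5 (fresh breeze, 8.0–10.7 m/s).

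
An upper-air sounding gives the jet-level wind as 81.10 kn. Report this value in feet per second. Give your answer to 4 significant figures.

136.9 ft/s

1 kt = 1.68781 ft/s, so 81.10 × 1.68781 = 136.9 ft/s.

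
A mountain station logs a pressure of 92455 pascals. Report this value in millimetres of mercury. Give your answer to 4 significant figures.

1 Pa = 0.00750062 mmHg, so 92455 × 0.00750062 = 693.5 mmHg.

693.5 mmHg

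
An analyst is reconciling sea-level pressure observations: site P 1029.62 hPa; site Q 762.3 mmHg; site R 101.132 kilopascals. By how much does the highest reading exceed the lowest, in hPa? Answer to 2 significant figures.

site Q: 762.3 mmHg = 1016.32 hPa.
site R: 101.132 kPa = 1011.32 hPa.
Spread: 1029.62 − 1011.32 = 18 hPa.

18 hPa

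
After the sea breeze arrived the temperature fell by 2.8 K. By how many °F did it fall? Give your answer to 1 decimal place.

For a temperature change the 32° offset cancels: Δ°F = 2.8 × 1.8 = 5.0 °F.

5.0 °F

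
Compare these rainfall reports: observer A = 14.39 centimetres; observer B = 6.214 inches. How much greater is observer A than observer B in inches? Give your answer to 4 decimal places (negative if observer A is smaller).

-0.5486 in

observer A: 14.39 cm = 5.665354 in.
Difference: 5.665354 − 6.214000 = -0.5486 in.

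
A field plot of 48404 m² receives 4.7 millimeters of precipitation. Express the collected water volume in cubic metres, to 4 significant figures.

1 mm over 1 m² is 1 L, so volume = 4.7 × 48404 = 227498.8 L = 227.5 m³.

227.5 cubic metres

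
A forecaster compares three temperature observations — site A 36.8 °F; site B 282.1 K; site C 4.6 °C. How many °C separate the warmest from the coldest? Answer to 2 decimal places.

site A: 36.8 °F = 2.667 °C.
site B: 282.1 K = 8.950 °C.
Spread: 8.950 − 2.667 = 6.283 °C.

6.28 °C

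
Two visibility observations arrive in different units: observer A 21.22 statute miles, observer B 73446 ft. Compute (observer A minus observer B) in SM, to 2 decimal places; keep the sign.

observer B: 73446 ft = 13.9102 SM.
Difference: 21.2200 − 13.9102 = 7.31 SM.

7.31 SM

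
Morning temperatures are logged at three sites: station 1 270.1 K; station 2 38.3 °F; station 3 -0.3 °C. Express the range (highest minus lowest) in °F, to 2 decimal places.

station 1: 270.1 K = -3.050 °C.
station 2: 38.3 °F = 3.500 °C.
Spread: 3.500 − (-3.050) = 6.550 °C = 11.79 °F.

11.79 °F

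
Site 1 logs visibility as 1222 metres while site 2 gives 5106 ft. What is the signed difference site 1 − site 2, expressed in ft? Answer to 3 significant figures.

-1100 ft

site 1: 1222 m = 4009.19 ft.
Difference: 4009.19 − 5106.00 = -1100 ft.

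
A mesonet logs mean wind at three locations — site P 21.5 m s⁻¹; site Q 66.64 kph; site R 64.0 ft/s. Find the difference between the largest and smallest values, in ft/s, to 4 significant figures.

9.806 ft/s

site P: 21.5 m/s = 70.53806 ft/s.
site Q: 66.64 km/h = 60.73199 ft/s.
Spread: 70.53806 − 60.73199 = 9.806 ft/s.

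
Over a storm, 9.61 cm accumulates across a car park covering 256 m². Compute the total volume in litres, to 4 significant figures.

Depth: 9.61 cm × 10 = 96.1 mm.
1 mm over 1 m² is 1 L, so volume = 96.1 × 256 = 24601.6 L ≈ 24600 L.

24600 litres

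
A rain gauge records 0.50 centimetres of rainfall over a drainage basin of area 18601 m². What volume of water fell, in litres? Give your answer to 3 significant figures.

Depth: 0.50 cm × 10 = 5 mm.
1 mm over 1 m² is 1 L, so volume = 5 × 18601 = 93005 L ≈ 93000 L.

93000 litres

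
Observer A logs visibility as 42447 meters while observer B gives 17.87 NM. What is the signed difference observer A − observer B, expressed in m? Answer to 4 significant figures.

observer B: 17.87 nmi = 33095.24 m.
Difference: 42447.00 − 33095.24 = 9352 m.

9352 m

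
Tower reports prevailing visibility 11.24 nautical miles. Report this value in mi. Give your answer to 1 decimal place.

12.9 SM

1 nmi = 1.15078 SM, so 11.24 × 1.15078 = 12.9 SM.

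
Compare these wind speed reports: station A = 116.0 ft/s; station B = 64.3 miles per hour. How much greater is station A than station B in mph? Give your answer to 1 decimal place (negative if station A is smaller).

station A: 116.0 ft/s = 79.091 mph.
Difference: 79.091 − 64.300 = 14.8 mph.

14.8 mph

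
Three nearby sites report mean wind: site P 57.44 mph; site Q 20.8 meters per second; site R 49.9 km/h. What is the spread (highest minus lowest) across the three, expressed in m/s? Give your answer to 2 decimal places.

site P: 57.44 mph = 25.6780 m/s.
site R: 49.9 km/h = 13.8611 m/s.
Spread: 25.6780 − 13.8611 = 11.82 m/s.

11.82 m/s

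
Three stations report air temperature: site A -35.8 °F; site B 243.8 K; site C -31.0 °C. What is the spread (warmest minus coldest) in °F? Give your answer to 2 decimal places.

14.97 °F

site A: -35.8 °F = -37.667 °C.
site B: 243.8 K = -29.350 °C.
Spread: (-29.350) − (-37.667) = 8.317 °C = 14.97 °F.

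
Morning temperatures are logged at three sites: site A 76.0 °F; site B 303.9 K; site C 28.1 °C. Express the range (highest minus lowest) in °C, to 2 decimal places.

6.31 °C

site A: 76.0 °F = 24.444 °C.
site B: 303.9 K = 30.750 °C.
Spread: 30.750 − 24.444 = 6.306 °C.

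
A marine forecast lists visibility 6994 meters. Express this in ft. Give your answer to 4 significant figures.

22950 ft

1 m = 3.28084 ft, so 6994 × 3.28084 = 22950 ft.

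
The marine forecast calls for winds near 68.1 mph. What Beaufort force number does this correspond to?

68.1 mph = 30.4 m/s, which is Beaufort 11 (violent storm, 28.5–32.6 m/s).

Beaufort force 11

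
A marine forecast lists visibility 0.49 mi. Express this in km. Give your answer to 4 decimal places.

1 SM = 1.60934 km, so 0.49 × 1.60934 = 0.7886 km.

0.7886 km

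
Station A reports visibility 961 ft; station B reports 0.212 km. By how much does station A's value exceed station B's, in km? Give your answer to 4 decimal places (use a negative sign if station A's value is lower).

0.0809 km

station A: 961 ft = 0.292913 km.
Difference: 0.292913 − 0.212000 = 0.0809 km.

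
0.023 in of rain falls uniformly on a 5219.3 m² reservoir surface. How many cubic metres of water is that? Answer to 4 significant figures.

3.049 cubic metres

Depth: 0.023 in × 25.4 = 0.5842 mm.
1 mm over 1 m² is 1 L, so volume = 0.5842 × 5219.3 = 3049.1151 L = 3.049 m³.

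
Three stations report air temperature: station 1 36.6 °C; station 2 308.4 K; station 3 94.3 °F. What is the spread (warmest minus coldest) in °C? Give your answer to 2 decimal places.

station 2: 308.4 K = 35.250 °C.
station 3: 94.3 °F = 34.611 °C.
Spread: 36.600 − 34.611 = 1.989 °C.

1.99 °C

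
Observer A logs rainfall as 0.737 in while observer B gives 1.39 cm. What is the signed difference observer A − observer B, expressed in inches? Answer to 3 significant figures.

0.190 in

observer B: 1.39 cm = 0.54724 in.
Difference: 0.73700 − 0.54724 = 0.190 in.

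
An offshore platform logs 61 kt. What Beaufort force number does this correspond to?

61 kt lies in the Beaufort 11 band (violent storm, 56–63 kt).

Beaufort force 11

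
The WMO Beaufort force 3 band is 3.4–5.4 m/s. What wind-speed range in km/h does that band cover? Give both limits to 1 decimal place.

12.2 to 19.4 km/h

3.4–5.4 m/s × 3.6 = 12.2–19.4 km/h.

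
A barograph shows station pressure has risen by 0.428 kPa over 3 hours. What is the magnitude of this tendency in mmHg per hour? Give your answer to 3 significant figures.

1.07 mmHg per hour

0.428 kPa / 3 h × 7.50062 mmHg/kPa = 1.07 mmHg/h.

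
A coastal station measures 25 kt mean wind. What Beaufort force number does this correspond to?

Beaufort force 6

25 kt lies in the Beaufort 6 band (strong breeze, 22–27 kt).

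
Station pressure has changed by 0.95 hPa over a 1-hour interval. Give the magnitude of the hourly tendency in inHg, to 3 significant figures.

0.95 hPa / 1 h × 0.02953 inHg/hPa = 0.0281 inHg/h.

0.0281 inHg per hour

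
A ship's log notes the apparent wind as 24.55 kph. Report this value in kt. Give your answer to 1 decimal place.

1 km/h = 0.539957 kt, so 24.55 × 0.539957 = 13.3 kt.

13.3 kt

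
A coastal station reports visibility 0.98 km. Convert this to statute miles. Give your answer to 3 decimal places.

0.609 SM

1 km = 0.621371 SM, so 0.98 × 0.621371 = 0.609 SM.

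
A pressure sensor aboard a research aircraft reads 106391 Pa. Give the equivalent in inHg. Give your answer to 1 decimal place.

31.4 inHg

1 Pa = 0.0002953 inHg, so 106391 × 0.0002953 = 31.4 inHg.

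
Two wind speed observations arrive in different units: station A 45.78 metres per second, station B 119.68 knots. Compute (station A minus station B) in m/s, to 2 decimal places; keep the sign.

station B: 119.68 kt = 61.5687 m/s.
Difference: 45.7800 − 61.5687 = -15.79 m/s.

-15.79 m/s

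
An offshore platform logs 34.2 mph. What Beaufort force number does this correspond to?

34.2 mph = 15.3 m/s, which is Beaufort 7 (near gale, 13.9–17.1 m/s).

Beaufort force 7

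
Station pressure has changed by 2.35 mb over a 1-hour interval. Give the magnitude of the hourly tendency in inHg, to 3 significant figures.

0.0694 inHg per hour

2.35 mb / 1 h × 0.02953 inHg/mb = 0.0694 inHg/h.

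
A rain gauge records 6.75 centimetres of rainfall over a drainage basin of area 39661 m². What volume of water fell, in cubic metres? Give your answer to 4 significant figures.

2677 cubic metres

Depth: 6.75 cm × 10 = 67.5 mm.
1 mm over 1 m² is 1 L, so volume = 67.5 × 39661 = 2677117.5 L = 2677 m³.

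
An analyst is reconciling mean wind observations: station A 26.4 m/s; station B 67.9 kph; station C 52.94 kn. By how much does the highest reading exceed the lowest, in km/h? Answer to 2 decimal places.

station A: 26.4 m/s = 95.0400 km/h.
station C: 52.94 kt = 98.0449 km/h.
Spread: 98.0449 − 67.9000 = 30.14 km/h.

30.14 km/h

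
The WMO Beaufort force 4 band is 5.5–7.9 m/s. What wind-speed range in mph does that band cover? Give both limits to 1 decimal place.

12.3 to 17.7 mph

5.5–7.9 m/s × 2.237 = 12.3–17.7 mph.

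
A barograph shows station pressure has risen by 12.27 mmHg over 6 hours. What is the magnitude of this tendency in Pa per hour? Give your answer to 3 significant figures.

273 Pa per hour

12.27 mmHg / 6 h × 133.322 Pa/mmHg = 273 Pa/h.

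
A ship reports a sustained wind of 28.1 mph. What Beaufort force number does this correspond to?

Beaufort force 6

28.1 mph = 12.6 m/s, which is Beaufort 6 (strong breeze, 10.8–13.8 m/s).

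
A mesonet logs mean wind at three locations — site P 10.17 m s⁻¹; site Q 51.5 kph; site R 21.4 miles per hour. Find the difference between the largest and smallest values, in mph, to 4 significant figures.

site P: 10.17 m/s = 22.7496 mph.
site Q: 51.5 km/h = 32.0006 mph.
Spread: 32.0006 − 21.4000 = 10.60 mph.

10.60 mph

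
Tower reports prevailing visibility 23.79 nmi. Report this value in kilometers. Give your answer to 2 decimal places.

1 nmi = 1.852 km, so 23.79 × 1.852 = 44.06 km.

44.06 km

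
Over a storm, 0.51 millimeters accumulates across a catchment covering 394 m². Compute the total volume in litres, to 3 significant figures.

1 mm over 1 m² is 1 L, so volume = 0.51 × 394 = 200.94 L ≈ 201 L.

201 litres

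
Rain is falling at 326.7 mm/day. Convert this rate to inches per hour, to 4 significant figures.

0.5359 in/hour

326.7 mm/day × 0.0393701 in/mm × 0.0416667 day/hour = 0.5359 in/hour.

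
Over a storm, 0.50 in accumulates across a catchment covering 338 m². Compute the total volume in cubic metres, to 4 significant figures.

Depth: 0.50 in × 25.4 = 12.7 mm.
1 mm over 1 m² is 1 L, so volume = 12.7 × 338 = 4292.6 L = 4.293 m³.

4.293 cubic metres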